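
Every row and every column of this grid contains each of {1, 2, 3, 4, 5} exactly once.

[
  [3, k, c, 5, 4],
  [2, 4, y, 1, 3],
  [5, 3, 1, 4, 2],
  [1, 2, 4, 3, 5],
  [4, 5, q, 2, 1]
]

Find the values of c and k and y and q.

At (row 1, col 2): column 2 already has {2, 3, 4, 5}, so the value is 1.
For row 1, column 3: row 1 already has {1, 3, 4, 5}; that leaves 2.
At (row 2, col 3): row 2 already has {1, 2, 3, 4}, so the value is 5.
At (row 5, col 3): row 5 already has {1, 2, 4, 5}, so the value is 3.

c = 2, k = 1, y = 5, q = 3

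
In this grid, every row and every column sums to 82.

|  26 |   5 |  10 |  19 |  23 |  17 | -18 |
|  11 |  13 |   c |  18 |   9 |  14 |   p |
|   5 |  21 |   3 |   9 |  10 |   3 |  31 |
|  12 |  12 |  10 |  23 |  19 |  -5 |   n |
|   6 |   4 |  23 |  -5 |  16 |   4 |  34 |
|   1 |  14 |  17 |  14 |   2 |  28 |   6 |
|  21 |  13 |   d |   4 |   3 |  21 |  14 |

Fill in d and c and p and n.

d = 6, c = 13, p = 4, n = 11

The known cells in row 7 total 76, leaving 82 − 76 = 6 for the blank.
The known cells in column 3 total 69, leaving 82 − 69 = 13 for the blank.
The known cells in row 2 total 78, leaving 82 − 78 = 4 for the blank.
The known cells in row 4 total 71, leaving 82 − 71 = 11 for the blank.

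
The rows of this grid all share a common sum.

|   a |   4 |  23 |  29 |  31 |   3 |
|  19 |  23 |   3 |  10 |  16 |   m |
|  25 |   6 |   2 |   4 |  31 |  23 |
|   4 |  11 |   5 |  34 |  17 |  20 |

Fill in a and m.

Rows 3 and 4 both add up to 91, so every row sums to 91.
Row 1: 4 + 23 + 29 + 31 + 3 = 90, so the missing entry is 91 − 90 = 1.
Row 2: 19 + 23 + 3 + 10 + 16 = 71, so the missing entry is 91 − 71 = 20.

a = 1, m = 20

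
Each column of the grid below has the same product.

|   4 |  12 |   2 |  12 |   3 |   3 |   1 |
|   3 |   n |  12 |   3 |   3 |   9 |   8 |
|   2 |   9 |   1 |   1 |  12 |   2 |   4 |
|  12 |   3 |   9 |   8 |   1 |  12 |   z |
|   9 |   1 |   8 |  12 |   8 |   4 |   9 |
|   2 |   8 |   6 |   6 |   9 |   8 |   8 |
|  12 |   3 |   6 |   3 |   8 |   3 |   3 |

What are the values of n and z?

n = 8, z = 9

Columns 3 and 4 each multiply to 62208, so every column has product 62208.
Column 2: 12×9×3×1×8×3 = 7776, so the missing entry is 62208 ÷ 7776 = 8.
Column 7: 1×8×4×9×8×3 = 6912, so the missing entry is 62208 ÷ 6912 = 9.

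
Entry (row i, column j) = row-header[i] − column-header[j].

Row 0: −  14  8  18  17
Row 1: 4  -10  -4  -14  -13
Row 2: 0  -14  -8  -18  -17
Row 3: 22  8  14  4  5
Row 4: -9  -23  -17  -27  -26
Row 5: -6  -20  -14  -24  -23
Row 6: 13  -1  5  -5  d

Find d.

-4

13 − 17 = -4.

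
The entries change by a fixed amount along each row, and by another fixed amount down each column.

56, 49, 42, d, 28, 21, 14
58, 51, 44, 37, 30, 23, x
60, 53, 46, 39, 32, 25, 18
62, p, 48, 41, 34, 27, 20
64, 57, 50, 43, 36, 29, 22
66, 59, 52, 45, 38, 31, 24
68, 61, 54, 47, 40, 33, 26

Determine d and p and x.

Along each row the entries change by -7 per step; down each column they change by 2.
Row 1: from 56 at column 1, stepping by -7 to column 4 gives 35.
Row 4: from 62 at column 1, stepping by -7 to column 2 gives 55.
Row 2: from 58 at column 1, stepping by -7 to column 7 gives 16.

d = 35, p = 55, x = 16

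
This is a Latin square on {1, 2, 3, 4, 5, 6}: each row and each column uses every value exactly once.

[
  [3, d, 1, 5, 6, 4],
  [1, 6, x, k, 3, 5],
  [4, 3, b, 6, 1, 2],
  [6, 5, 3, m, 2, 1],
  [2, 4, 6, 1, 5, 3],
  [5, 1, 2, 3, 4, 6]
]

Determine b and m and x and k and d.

b = 5, m = 4, x = 4, k = 2, d = 2

For row 1, column 2: row 1 already has {1, 3, 4, 5, 6}; that leaves 2.
Cell (4,4): row 4 already has {1, 2, 3, 5, 6} → 4.
At (row 3, col 3): row 3 already has {1, 2, 3, 4, 6}, so the value is 5.
Cell (2,3): column 3 already has {1, 2, 3, 5, 6} → 4.
Cell (2,4): row 2 already has {1, 3, 4, 5, 6} → 2.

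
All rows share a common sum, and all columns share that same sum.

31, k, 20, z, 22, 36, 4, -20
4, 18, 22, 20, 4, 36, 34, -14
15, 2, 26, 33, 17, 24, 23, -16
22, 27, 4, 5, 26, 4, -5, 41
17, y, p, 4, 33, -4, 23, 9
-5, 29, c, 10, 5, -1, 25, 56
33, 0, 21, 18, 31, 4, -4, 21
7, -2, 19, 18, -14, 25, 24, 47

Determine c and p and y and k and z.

Rows 2 and 3 both sum to 124, so that's the common total.
Column 4 has 20 + 33 + 5 + 4 + 10 + 18 + 18 = 108; the blank must be 124 − 108 = 16.
Row 1 has 31 + 20 + 16 + 22 + 36 + 4 − 20 = 109; the blank must be 124 − 109 = 15.
Column 2 has 15 + 18 + 2 + 27 + 29 + 0 − 2 = 89; the blank must be 124 − 89 = 35.
Row 5 has 17 + 35 + 4 + 33 − 4 + 23 + 9 = 117; the blank must be 124 − 117 = 7.
Row 6 has -5 + 29 + 10 + 5 − 1 + 25 + 56 = 119; the blank must be 124 − 119 = 5.

c = 5, p = 7, y = 35, k = 15, z = 16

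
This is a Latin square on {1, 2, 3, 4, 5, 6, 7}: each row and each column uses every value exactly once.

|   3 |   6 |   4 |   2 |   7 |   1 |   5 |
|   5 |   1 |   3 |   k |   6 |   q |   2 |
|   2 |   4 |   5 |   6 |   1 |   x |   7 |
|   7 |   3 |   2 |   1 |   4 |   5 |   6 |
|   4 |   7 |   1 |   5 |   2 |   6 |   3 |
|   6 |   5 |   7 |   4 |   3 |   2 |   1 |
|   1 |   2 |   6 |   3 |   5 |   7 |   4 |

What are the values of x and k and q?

For row 3, column 6: row 3 already has {1, 2, 4, 5, 6, 7}; that leaves 3.
Cell (2,4): column 4 already has {1, 2, 3, 4, 5, 6} → 7.
At (row 2, col 6): row 2 already has {1, 2, 3, 5, 6, 7}, so the value is 4.

x = 3, k = 7, q = 4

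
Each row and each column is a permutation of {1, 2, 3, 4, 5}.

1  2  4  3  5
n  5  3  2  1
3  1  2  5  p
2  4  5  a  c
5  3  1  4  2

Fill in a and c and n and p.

a = 1, c = 3, n = 4, p = 4

For row 2, column 1: row 2 already has {1, 2, 3, 5}; that leaves 4.
Cell (3,5): row 3 already has {1, 2, 3, 5} → 4.
Cell (4,4): column 4 already has {2, 3, 4, 5} → 1.
Cell (4,5): row 4 already has {1, 2, 4, 5} → 3.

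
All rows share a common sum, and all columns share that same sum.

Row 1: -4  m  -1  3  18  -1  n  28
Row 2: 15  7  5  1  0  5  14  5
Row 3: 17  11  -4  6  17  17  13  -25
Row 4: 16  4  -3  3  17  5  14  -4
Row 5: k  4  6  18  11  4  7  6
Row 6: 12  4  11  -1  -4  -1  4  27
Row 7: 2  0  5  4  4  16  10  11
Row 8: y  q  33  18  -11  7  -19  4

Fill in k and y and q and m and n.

k = -4, y = -2, q = 22, m = 0, n = 9

Rows 2 and 3 both sum to 52, so that's the common total.
The known cells in row 5 total 56, leaving 52 − 56 = -4 for the blank.
The known cells in column 1 total 54, leaving 52 − 54 = -2 for the blank.
The known cells in row 8 total 30, leaving 52 − 30 = 22 for the blank.
The known cells in column 2 total 52, leaving 52 − 52 = 0 for the blank.
The known cells in row 1 total 43, leaving 52 − 43 = 9 for the blank.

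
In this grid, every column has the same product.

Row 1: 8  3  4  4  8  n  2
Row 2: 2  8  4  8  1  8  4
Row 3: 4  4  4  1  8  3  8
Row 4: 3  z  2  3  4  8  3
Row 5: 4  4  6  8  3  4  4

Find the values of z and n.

z = 2, n = 1

Columns 3 and 5 each multiply to 768, so every column has product 768.
Column 2: 3×8×4×4 = 384, so the missing entry is 768 ÷ 384 = 2.
Column 6: 8×3×8×4 = 768, so the missing entry is 768 ÷ 768 = 1.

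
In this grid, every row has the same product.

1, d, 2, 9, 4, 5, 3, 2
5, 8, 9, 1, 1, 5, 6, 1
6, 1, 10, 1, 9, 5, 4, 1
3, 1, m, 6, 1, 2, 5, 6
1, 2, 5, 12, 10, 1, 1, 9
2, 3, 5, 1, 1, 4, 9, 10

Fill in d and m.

Rows 2 and 5 each multiply to 10800, so every row has product 10800.
Row 1: 1×2×9×4×5×3×2 = 2160, so the missing entry is 10800 ÷ 2160 = 5.
Row 4: 3×1×6×1×2×5×6 = 1080, so the missing entry is 10800 ÷ 1080 = 10.

d = 5, m = 10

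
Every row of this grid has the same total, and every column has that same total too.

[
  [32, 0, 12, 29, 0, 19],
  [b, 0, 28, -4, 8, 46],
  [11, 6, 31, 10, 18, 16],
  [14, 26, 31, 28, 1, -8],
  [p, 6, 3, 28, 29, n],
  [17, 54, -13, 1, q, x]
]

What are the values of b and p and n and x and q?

b = 14, p = 4, n = 22, x = -3, q = 36

Rows 1 and 3 both sum to 92, so that's the common total.
Column 5: 0 + 8 + 18 + 1 + 29 = 56, so its missing entry is 92 − 56 = 36.
Row 6: 17 + 54 − 13 + 1 + 36 = 95, so its missing entry is 92 − 95 = -3.
Column 6: 19 + 46 + 16 − 8 − 3 = 70, so its missing entry is 92 − 70 = 22.
Row 5: 6 + 3 + 28 + 29 + 22 = 88, so its missing entry is 92 − 88 = 4.
Row 2: 0 + 28 − 4 + 8 + 46 = 78, so its missing entry is 92 − 78 = 14.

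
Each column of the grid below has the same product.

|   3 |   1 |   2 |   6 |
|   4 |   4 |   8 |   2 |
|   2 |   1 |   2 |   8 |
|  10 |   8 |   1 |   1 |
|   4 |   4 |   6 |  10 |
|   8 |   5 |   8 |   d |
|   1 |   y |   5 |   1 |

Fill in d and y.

d = 8, y = 12

Columns 1 and 3 each multiply to 7680, so every column has product 7680.
Column 4: 6×2×8×1×10×1 = 960, so the missing entry is 7680 ÷ 960 = 8.
Column 2: 1×4×1×8×4×5 = 640, so the missing entry is 7680 ÷ 640 = 12.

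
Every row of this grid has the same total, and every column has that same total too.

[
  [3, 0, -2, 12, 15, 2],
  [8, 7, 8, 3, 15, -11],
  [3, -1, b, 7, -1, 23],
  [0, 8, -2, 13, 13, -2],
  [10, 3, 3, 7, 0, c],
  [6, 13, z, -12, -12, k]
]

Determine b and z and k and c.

Rows 1 and 2 both sum to 30, so that's the common total.
Row 5: 10 + 3 + 3 + 7 + 0 = 23, so its missing entry is 30 − 23 = 7.
Column 6: 2 − 11 + 23 − 2 + 7 = 19, so its missing entry is 30 − 19 = 11.
Row 6: 6 + 13 − 12 − 12 + 11 = 6, so its missing entry is 30 − 6 = 24.
Row 3: 3 − 1 + 7 − 1 + 23 = 31, so its missing entry is 30 − 31 = -1.

b = -1, z = 24, k = 11, c = 7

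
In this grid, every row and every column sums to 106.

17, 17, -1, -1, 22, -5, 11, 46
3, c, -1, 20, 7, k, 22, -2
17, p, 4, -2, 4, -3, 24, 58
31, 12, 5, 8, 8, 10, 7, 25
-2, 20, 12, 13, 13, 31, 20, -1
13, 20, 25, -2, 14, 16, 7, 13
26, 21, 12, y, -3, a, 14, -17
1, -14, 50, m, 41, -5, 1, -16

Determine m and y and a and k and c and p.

m = 48, y = 22, a = 31, k = 31, c = 26, p = 4

Row 3: 17 + 4 − 2 + 4 − 3 + 24 + 58 = 102, so its missing entry is 106 − 102 = 4.
Column 2: 17 + 4 + 12 + 20 + 20 + 21 − 14 = 80, so its missing entry is 106 − 80 = 26.
Row 2: 3 + 26 − 1 + 20 + 7 + 22 − 2 = 75, so its missing entry is 106 − 75 = 31.
Column 6: -5 + 31 − 3 + 10 + 31 + 16 − 5 = 75, so its missing entry is 106 − 75 = 31.
Row 8: 1 − 14 + 50 + 41 − 5 + 1 − 16 = 58, so its missing entry is 106 − 58 = 48.
Row 7: 26 + 21 + 12 − 3 + 31 + 14 − 17 = 84, so its missing entry is 106 − 84 = 22.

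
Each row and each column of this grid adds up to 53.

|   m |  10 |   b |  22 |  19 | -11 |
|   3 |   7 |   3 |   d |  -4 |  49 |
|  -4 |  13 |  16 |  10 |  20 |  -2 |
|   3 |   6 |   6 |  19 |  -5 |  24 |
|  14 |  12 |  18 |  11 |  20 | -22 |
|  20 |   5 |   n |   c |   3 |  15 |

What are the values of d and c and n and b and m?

Column 1 has 3 − 4 + 3 + 14 + 20 = 36; the blank must be 53 − 36 = 17.
Row 1 has 17 + 10 + 22 + 19 − 11 = 57; the blank must be 53 − 57 = -4.
Row 2 has 3 + 7 + 3 − 4 + 49 = 58; the blank must be 53 − 58 = -5.
Column 4 has 22 − 5 + 10 + 19 + 11 = 57; the blank must be 53 − 57 = -4.
Row 6 has 20 + 5 − 4 + 3 + 15 = 39; the blank must be 53 − 39 = 14.

d = -5, c = -4, n = 14, b = -4, m = 17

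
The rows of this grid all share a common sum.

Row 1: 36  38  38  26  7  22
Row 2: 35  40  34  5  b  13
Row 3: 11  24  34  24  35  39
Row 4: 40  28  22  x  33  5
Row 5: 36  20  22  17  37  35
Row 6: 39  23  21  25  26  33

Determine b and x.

b = 40, x = 39

Rows 1 and 6 both add up to 167, so every row sums to 167.
Row 2: 35 + 40 + 34 + 5 + 13 = 127, so the missing entry is 167 − 127 = 40.
Row 4: 40 + 28 + 22 + 33 + 5 = 128, so the missing entry is 167 − 128 = 39.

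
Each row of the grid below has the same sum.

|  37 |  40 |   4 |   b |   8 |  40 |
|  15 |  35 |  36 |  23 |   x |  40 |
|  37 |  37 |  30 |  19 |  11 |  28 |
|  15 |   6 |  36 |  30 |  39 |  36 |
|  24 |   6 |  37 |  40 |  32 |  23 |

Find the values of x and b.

Row 4 sums to 162 and so does row 5; that's the common total.
In row 2 the known cells total 149, leaving 162 − 149 = 13.
In row 1 the known cells total 129, leaving 162 − 129 = 33.

x = 13, b = 33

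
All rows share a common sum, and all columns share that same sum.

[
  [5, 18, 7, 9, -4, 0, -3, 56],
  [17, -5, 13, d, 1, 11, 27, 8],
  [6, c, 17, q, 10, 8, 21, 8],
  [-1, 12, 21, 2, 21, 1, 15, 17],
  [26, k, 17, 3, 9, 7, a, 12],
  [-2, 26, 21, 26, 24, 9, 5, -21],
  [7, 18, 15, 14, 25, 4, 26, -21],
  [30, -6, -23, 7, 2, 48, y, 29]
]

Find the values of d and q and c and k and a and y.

Rows 1 and 4 both sum to 88, so that's the common total.
The known cells in row 8 total 87, leaving 88 − 87 = 1 for the blank.
The known cells in column 7 total 92, leaving 88 − 92 = -4 for the blank.
The known cells in row 5 total 70, leaving 88 − 70 = 18 for the blank.
The known cells in column 2 total 81, leaving 88 − 81 = 7 for the blank.
The known cells in row 3 total 77, leaving 88 − 77 = 11 for the blank.
The known cells in row 2 total 72, leaving 88 − 72 = 16 for the blank.

d = 16, q = 11, c = 7, k = 18, a = -4, y = 1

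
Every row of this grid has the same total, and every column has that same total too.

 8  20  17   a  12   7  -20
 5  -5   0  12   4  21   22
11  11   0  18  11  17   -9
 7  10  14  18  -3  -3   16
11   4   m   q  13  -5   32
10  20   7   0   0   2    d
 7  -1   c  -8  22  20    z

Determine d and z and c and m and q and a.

Rows 2 and 3 both sum to 59, so that's the common total.
Row 1 has 8 + 20 + 17 + 12 + 7 − 20 = 44; the blank must be 59 − 44 = 15.
Column 4 has 15 + 12 + 18 + 18 + 0 − 8 = 55; the blank must be 59 − 55 = 4.
Row 5 has 11 + 4 + 4 + 13 − 5 + 32 = 59; the blank must be 59 − 59 = 0.
Column 3 has 17 + 0 + 0 + 14 + 0 + 7 = 38; the blank must be 59 − 38 = 21.
Row 6 has 10 + 20 + 7 + 0 + 0 + 2 = 39; the blank must be 59 − 39 = 20.
Row 7 has 7 − 1 + 21 − 8 + 22 + 20 = 61; the blank must be 59 − 61 = -2.

d = 20, z = -2, c = 21, m = 0, q = 4, a = 15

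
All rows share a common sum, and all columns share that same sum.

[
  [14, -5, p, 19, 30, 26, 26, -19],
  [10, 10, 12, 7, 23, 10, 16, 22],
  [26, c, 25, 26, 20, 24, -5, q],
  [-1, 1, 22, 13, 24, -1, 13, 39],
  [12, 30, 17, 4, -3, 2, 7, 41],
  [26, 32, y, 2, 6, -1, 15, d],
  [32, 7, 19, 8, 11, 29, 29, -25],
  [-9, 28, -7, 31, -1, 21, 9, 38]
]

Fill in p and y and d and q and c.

Rows 2 and 4 both sum to 110, so that's the common total.
Column 2: -5 + 10 + 1 + 30 + 32 + 7 + 28 = 103, so its missing entry is 110 − 103 = 7.
Row 3: 26 + 7 + 25 + 26 + 20 + 24 − 5 = 123, so its missing entry is 110 − 123 = -13.
Column 8: -19 + 22 − 13 + 39 + 41 − 25 + 38 = 83, so its missing entry is 110 − 83 = 27.
Row 1: 14 − 5 + 19 + 30 + 26 + 26 − 19 = 91, so its missing entry is 110 − 91 = 19.
Row 6: 26 + 32 + 2 + 6 − 1 + 15 + 27 = 107, so its missing entry is 110 − 107 = 3.

p = 19, y = 3, d = 27, q = -13, c = 7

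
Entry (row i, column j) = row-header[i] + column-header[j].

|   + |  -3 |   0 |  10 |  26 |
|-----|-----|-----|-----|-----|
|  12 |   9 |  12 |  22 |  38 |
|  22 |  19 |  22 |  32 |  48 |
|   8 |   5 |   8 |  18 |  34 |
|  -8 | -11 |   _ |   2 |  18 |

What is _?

-8 + 0 = -8.

-8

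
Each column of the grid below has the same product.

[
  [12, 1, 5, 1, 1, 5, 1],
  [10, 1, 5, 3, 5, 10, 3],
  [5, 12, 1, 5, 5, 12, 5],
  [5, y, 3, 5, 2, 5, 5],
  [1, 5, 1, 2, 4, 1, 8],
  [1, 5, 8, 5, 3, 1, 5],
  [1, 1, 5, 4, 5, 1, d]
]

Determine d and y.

d = 1, y = 10

Columns 4 and 6 each multiply to 3000, so every column has product 3000.
Column 7: 1×3×5×5×8×5 = 3000, so the missing entry is 3000 ÷ 3000 = 1.
Column 2: 1×1×12×5×5×1 = 300, so the missing entry is 3000 ÷ 300 = 10.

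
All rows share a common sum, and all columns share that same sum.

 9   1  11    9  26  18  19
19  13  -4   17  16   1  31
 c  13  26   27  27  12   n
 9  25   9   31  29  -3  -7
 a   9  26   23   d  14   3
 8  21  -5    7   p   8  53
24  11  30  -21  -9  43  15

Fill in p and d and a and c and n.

Rows 1 and 2 both sum to 93, so that's the common total.
Row 6: 8 + 21 − 5 + 7 + 8 + 53 = 92, so its missing entry is 93 − 92 = 1.
Column 5: 26 + 16 + 27 + 29 + 1 − 9 = 90, so its missing entry is 93 − 90 = 3.
Row 5: 9 + 26 + 23 + 3 + 14 + 3 = 78, so its missing entry is 93 − 78 = 15.
Column 1: 9 + 19 + 9 + 15 + 8 + 24 = 84, so its missing entry is 93 − 84 = 9.
Row 3: 9 + 13 + 26 + 27 + 27 + 12 = 114, so its missing entry is 93 − 114 = -21.

p = 1, d = 3, a = 15, c = 9, n = -21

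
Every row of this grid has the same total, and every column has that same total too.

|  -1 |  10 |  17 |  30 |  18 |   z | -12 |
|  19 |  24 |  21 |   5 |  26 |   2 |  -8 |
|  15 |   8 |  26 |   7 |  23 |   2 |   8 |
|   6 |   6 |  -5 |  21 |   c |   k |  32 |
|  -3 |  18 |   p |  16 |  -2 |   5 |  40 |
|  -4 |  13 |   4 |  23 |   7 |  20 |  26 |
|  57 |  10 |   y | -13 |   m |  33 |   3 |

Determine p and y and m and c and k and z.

p = 15, y = 11, m = -12, c = 29, k = 0, z = 27

Rows 2 and 3 both sum to 89, so that's the common total.
Row 5 has -3 + 18 + 16 − 2 + 5 + 40 = 74; the blank must be 89 − 74 = 15.
Column 3 has 17 + 21 + 26 − 5 + 15 + 4 = 78; the blank must be 89 − 78 = 11.
Row 7 has 57 + 10 + 11 − 13 + 33 + 3 = 101; the blank must be 89 − 101 = -12.
Column 5 has 18 + 26 + 23 − 2 + 7 − 12 = 60; the blank must be 89 − 60 = 29.
Row 1 has -1 + 10 + 17 + 30 + 18 − 12 = 62; the blank must be 89 − 62 = 27.
Row 4 has 6 + 6 − 5 + 21 + 29 + 32 = 89; the blank must be 89 − 89 = 0.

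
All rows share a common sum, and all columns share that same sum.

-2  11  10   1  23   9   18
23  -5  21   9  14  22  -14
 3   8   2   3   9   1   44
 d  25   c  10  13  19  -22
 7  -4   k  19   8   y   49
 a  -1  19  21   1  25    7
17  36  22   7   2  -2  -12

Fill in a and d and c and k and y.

Rows 1 and 2 both sum to 70, so that's the common total.
Column 6 has 9 + 22 + 1 + 19 + 25 − 2 = 74; the blank must be 70 − 74 = -4.
Row 5 has 7 − 4 + 19 + 8 − 4 + 49 = 75; the blank must be 70 − 75 = -5.
Row 6 has -1 + 19 + 21 + 1 + 25 + 7 = 72; the blank must be 70 − 72 = -2.
Column 1 has -2 + 23 + 3 + 7 − 2 + 17 = 46; the blank must be 70 − 46 = 24.
Row 4 has 24 + 25 + 10 + 13 + 19 − 22 = 69; the blank must be 70 − 69 = 1.

a = -2, d = 24, c = 1, k = -5, y = -4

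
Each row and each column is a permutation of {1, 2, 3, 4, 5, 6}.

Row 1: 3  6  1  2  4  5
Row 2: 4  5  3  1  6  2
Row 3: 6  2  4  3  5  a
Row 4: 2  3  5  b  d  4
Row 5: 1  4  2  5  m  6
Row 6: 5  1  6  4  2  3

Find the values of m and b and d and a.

m = 3, b = 6, d = 1, a = 1

For row 5, column 5: row 5 already has {1, 2, 4, 5, 6}; that leaves 3.
Cell (4,4): column 4 already has {1, 2, 3, 4, 5} → 6.
For row 3, column 6: row 3 already has {2, 3, 4, 5, 6}; that leaves 1.
At (row 4, col 5): row 4 already has {2, 3, 4, 5, 6}, so the value is 1.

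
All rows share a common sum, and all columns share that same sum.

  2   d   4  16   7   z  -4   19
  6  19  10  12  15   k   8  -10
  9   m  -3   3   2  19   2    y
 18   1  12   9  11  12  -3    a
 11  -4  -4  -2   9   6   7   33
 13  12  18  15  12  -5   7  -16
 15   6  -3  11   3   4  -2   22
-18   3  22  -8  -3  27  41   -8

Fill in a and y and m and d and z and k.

a = -4, y = 20, m = 4, d = 15, z = -3, k = -4

Rows 5 and 6 both sum to 56, so that's the common total.
Row 2: 6 + 19 + 10 + 12 + 15 + 8 − 10 = 60, so its missing entry is 56 − 60 = -4.
Row 4: 18 + 1 + 12 + 9 + 11 + 12 − 3 = 60, so its missing entry is 56 − 60 = -4.
Column 8: 19 − 10 − 4 + 33 − 16 + 22 − 8 = 36, so its missing entry is 56 − 36 = 20.
Row 3: 9 − 3 + 3 + 2 + 19 + 2 + 20 = 52, so its missing entry is 56 − 52 = 4.
Column 2: 19 + 4 + 1 − 4 + 12 + 6 + 3 = 41, so its missing entry is 56 − 41 = 15.
Row 1: 2 + 15 + 4 + 16 + 7 − 4 + 19 = 59, so its missing entry is 56 − 59 = -3.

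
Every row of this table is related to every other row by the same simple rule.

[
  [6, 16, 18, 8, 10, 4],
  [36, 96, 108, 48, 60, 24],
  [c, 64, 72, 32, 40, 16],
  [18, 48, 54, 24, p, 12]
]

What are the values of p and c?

p = 30, c = 24

Each row is a constant multiple of every other row — this is a multiplication table with the headers hidden.
Row 4 is 24/8 = 3/1 times row 1, so its entry in column 5 is 10 × 3/1 = 30.
Row 3 is 32/8 = 4/1 times row 1, so its entry in column 1 is 6 × 4/1 = 24.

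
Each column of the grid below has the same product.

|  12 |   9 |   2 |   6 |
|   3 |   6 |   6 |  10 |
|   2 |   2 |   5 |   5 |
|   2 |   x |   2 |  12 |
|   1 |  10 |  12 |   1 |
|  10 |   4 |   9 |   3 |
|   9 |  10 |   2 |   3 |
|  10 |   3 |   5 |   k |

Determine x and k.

x = 1, k = 4

Columns 1 and 3 each multiply to 129600, so every column has product 129600.
Column 2: 9×6×2×10×4×10×3 = 129600, so the missing entry is 129600 ÷ 129600 = 1.
Column 4: 6×10×5×12×1×3×3 = 32400, so the missing entry is 129600 ÷ 32400 = 4.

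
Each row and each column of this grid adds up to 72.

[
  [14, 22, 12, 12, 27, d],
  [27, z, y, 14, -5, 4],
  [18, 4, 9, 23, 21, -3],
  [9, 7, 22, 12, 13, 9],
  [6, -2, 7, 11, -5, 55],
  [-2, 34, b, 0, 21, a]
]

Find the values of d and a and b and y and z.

d = -15, a = 22, b = -3, y = 25, z = 7

Column 2: 22 + 4 + 7 − 2 + 34 = 65, so its missing entry is 72 − 65 = 7.
Row 2: 27 + 7 + 14 − 5 + 4 = 47, so its missing entry is 72 − 47 = 25.
Row 1: 14 + 22 + 12 + 12 + 27 = 87, so its missing entry is 72 − 87 = -15.
Column 6: -15 + 4 − 3 + 9 + 55 = 50, so its missing entry is 72 − 50 = 22.
Row 6: -2 + 34 + 0 + 21 + 22 = 75, so its missing entry is 72 − 75 = -3.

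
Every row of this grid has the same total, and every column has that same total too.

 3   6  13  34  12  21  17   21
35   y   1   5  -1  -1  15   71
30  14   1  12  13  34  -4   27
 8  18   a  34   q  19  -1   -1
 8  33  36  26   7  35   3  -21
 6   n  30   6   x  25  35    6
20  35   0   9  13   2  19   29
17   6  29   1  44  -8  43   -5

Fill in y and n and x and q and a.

y = 2, n = 13, x = 6, q = 33, a = 17

Rows 1 and 3 both sum to 127, so that's the common total.
Row 2: 35 + 1 + 5 − 1 − 1 + 15 + 71 = 125, so its missing entry is 127 − 125 = 2.
Column 2: 6 + 2 + 14 + 18 + 33 + 35 + 6 = 114, so its missing entry is 127 − 114 = 13.
Row 6: 6 + 13 + 30 + 6 + 25 + 35 + 6 = 121, so its missing entry is 127 − 121 = 6.
Column 5: 12 − 1 + 13 + 7 + 6 + 13 + 44 = 94, so its missing entry is 127 − 94 = 33.
Row 4: 8 + 18 + 34 + 33 + 19 − 1 − 1 = 110, so its missing entry is 127 − 110 = 17.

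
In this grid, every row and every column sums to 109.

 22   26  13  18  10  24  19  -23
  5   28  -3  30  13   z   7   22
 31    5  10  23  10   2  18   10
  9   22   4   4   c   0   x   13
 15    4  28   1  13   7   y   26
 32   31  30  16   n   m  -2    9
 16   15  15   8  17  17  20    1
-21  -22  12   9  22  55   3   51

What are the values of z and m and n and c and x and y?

z = 7, m = -3, n = -4, c = 28, x = 29, y = 15

The known cells in row 2 total 102, leaving 109 − 102 = 7 for the blank.
The known cells in column 6 total 112, leaving 109 − 112 = -3 for the blank.
The known cells in row 6 total 113, leaving 109 − 113 = -4 for the blank.
The known cells in column 5 total 81, leaving 109 − 81 = 28 for the blank.
The known cells in row 5 total 94, leaving 109 − 94 = 15 for the blank.
The known cells in row 4 total 80, leaving 109 − 80 = 29 for the blank.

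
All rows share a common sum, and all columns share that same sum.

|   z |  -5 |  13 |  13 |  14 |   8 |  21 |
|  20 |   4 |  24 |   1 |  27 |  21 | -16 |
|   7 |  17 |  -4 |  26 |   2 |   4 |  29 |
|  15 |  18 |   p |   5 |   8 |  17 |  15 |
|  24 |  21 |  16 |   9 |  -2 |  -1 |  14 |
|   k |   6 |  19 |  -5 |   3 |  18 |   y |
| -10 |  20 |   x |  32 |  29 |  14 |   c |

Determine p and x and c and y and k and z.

Rows 2 and 3 both sum to 81, so that's the common total.
Row 1 has -5 + 13 + 13 + 14 + 8 + 21 = 64; the blank must be 81 − 64 = 17.
Column 1 has 17 + 20 + 7 + 15 + 24 − 10 = 73; the blank must be 81 − 73 = 8.
Row 6 has 8 + 6 + 19 − 5 + 3 + 18 = 49; the blank must be 81 − 49 = 32.
Column 7 has 21 − 16 + 29 + 15 + 14 + 32 = 95; the blank must be 81 − 95 = -14.
Row 7 has -10 + 20 + 32 + 29 + 14 − 14 = 71; the blank must be 81 − 71 = 10.
Row 4 has 15 + 18 + 5 + 8 + 17 + 15 = 78; the blank must be 81 − 78 = 3.

p = 3, x = 10, c = -14, y = 32, k = 8, z = 17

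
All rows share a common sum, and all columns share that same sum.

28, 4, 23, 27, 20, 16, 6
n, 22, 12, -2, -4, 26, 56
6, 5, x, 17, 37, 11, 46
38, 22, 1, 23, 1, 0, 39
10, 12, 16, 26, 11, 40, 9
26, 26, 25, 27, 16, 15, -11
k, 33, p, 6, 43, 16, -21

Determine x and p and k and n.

Rows 1 and 4 both sum to 124, so that's the common total.
Row 2 has 22 + 12 − 2 − 4 + 26 + 56 = 110; the blank must be 124 − 110 = 14.
Column 1 has 28 + 14 + 6 + 38 + 10 + 26 = 122; the blank must be 124 − 122 = 2.
Row 7 has 2 + 33 + 6 + 43 + 16 − 21 = 79; the blank must be 124 − 79 = 45.
Row 3 has 6 + 5 + 17 + 37 + 11 + 46 = 122; the blank must be 124 − 122 = 2.

x = 2, p = 45, k = 2, n = 14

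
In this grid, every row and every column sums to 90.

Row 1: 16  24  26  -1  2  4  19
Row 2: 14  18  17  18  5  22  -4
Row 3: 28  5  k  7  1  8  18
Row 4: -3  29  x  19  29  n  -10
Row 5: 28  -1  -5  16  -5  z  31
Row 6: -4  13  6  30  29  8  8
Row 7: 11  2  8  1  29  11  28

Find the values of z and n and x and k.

z = 26, n = 11, x = 15, k = 23

Row 5 has 28 − 1 − 5 + 16 − 5 + 31 = 64; the blank must be 90 − 64 = 26.
Column 6 has 4 + 22 + 8 + 26 + 8 + 11 = 79; the blank must be 90 − 79 = 11.
Row 4 has -3 + 29 + 19 + 29 + 11 − 10 = 75; the blank must be 90 − 75 = 15.
Row 3 has 28 + 5 + 7 + 1 + 8 + 18 = 67; the blank must be 90 − 67 = 23.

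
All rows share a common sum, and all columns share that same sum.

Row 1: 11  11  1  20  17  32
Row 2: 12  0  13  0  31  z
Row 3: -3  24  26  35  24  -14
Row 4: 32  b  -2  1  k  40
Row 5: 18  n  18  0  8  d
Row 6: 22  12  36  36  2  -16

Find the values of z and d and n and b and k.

z = 36, d = 14, n = 34, b = 11, k = 10

Rows 1 and 3 both sum to 92, so that's the common total.
The known cells in column 5 total 82, leaving 92 − 82 = 10 for the blank.
The known cells in row 2 total 56, leaving 92 − 56 = 36 for the blank.
The known cells in row 4 total 81, leaving 92 − 81 = 11 for the blank.
The known cells in column 6 total 78, leaving 92 − 78 = 14 for the blank.
The known cells in row 5 total 58, leaving 92 − 58 = 34 for the blank.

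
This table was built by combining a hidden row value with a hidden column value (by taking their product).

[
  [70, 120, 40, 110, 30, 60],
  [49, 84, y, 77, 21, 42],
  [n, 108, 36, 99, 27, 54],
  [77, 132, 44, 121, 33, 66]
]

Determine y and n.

y = 28, n = 63

Each row is a constant multiple of every other row — this is a multiplication table with the headers hidden.
Row 2 is 84/120 = 7/10 times row 1, so its entry in column 3 is 40 × 7/10 = 28.
Row 3 is 108/120 = 9/10 times row 1, so its entry in column 1 is 70 × 9/10 = 63.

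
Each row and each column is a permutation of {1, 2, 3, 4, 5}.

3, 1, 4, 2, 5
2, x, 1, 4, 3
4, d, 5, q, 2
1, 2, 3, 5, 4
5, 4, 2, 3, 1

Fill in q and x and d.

q = 1, x = 5, d = 3

For row 3, column 4: column 4 already has {2, 3, 4, 5}; that leaves 1.
At (row 2, col 2): row 2 already has {1, 2, 3, 4}, so the value is 5.
At (row 3, col 2): row 3 already has {1, 2, 4, 5}, so the value is 3.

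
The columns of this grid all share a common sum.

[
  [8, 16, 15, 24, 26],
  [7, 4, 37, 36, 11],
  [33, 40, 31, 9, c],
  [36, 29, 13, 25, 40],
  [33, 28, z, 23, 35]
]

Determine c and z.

c = 5, z = 21

Column 1 sums to 117 and so does column 4; that's the common total.
In column 5 the known cells total 112, leaving 117 − 112 = 5.
In column 3 the known cells total 96, leaving 117 − 96 = 21.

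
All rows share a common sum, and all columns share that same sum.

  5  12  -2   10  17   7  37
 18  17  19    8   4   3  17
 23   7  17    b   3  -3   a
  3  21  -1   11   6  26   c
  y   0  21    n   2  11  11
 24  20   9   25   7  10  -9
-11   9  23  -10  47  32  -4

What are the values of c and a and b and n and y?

Rows 1 and 2 both sum to 86, so that's the common total.
Column 1: 5 + 18 + 23 + 3 + 24 − 11 = 62, so its missing entry is 86 − 62 = 24.
Row 5: 24 + 0 + 21 + 2 + 11 + 11 = 69, so its missing entry is 86 − 69 = 17.
Column 4: 10 + 8 + 11 + 17 + 25 − 10 = 61, so its missing entry is 86 − 61 = 25.
Row 3: 23 + 7 + 17 + 25 + 3 − 3 = 72, so its missing entry is 86 − 72 = 14.
Row 4: 3 + 21 − 1 + 11 + 6 + 26 = 66, so its missing entry is 86 − 66 = 20.

c = 20, a = 14, b = 25, n = 17, y = 24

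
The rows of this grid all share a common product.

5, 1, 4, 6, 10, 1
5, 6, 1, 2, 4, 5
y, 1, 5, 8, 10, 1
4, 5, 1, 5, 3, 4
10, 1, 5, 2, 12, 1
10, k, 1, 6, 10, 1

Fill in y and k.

Rows 2 and 5 each multiply to 1200, so every row has product 1200.
Row 3: 1×5×8×10×1 = 400, so the missing entry is 1200 ÷ 400 = 3.
Row 6: 10×1×6×10×1 = 600, so the missing entry is 1200 ÷ 600 = 2.

y = 3, k = 2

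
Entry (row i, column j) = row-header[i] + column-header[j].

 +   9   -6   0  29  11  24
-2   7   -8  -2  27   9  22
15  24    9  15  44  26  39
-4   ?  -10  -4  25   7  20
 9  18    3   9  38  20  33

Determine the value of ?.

5

-4 + 9 = 5.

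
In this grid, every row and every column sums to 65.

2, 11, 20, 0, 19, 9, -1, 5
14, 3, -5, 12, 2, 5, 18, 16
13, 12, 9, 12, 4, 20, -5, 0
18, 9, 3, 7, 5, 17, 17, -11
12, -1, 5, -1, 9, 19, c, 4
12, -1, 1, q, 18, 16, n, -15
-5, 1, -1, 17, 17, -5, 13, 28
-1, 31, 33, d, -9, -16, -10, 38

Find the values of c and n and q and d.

Row 5: 12 − 1 + 5 − 1 + 9 + 19 + 4 = 47, so its missing entry is 65 − 47 = 18.
Column 7: -1 + 18 − 5 + 17 + 18 + 13 − 10 = 50, so its missing entry is 65 − 50 = 15.
Row 6: 12 − 1 + 1 + 18 + 16 + 15 − 15 = 46, so its missing entry is 65 − 46 = 19.
Row 8: -1 + 31 + 33 − 9 − 16 − 10 + 38 = 66, so its missing entry is 65 − 66 = -1.

c = 18, n = 15, q = 19, d = -1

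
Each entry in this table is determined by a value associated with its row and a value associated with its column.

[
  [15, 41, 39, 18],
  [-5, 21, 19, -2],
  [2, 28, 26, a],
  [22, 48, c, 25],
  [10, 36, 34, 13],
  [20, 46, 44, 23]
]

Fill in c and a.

c = 46, a = 5

The difference between any two rows is the same in every column — this is an addition table with the headers hidden.
Row 4 minus row 1 is 48 − 41 = 7, so its entry in column 3 is 39 + 7 = 46.
Row 3 minus row 1 is 28 − 41 = -13, so its entry in column 4 is 18 + (-13) = 5.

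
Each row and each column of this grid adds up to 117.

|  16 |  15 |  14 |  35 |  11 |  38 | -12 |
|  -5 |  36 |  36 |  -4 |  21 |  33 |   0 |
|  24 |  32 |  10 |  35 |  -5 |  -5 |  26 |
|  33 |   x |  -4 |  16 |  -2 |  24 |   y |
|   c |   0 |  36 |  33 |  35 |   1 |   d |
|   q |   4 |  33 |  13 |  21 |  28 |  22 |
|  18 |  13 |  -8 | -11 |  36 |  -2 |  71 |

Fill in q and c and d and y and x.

The known cells in column 2 total 100, leaving 117 − 100 = 17 for the blank.
The known cells in row 6 total 121, leaving 117 − 121 = -4 for the blank.
The known cells in column 1 total 82, leaving 117 − 82 = 35 for the blank.
The known cells in row 5 total 140, leaving 117 − 140 = -23 for the blank.
The known cells in row 4 total 84, leaving 117 − 84 = 33 for the blank.

q = -4, c = 35, d = -23, y = 33, x = 17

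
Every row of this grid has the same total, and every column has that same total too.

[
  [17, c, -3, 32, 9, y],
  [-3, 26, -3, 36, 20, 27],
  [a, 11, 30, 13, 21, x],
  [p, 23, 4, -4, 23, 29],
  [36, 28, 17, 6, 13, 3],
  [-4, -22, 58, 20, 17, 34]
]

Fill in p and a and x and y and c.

Rows 2 and 5 both sum to 103, so that's the common total.
The known cells in column 2 total 66, leaving 103 − 66 = 37 for the blank.
The known cells in row 4 total 75, leaving 103 − 75 = 28 for the blank.
The known cells in column 1 total 74, leaving 103 − 74 = 29 for the blank.
The known cells in row 1 total 92, leaving 103 − 92 = 11 for the blank.
The known cells in row 3 total 104, leaving 103 − 104 = -1 for the blank.

p = 28, a = 29, x = -1, y = 11, c = 37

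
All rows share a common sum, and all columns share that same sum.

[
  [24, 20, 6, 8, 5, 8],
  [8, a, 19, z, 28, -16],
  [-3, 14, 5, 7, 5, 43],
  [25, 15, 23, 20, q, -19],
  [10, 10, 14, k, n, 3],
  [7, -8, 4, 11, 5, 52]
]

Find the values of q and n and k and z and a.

q = 7, n = 21, k = 13, z = 12, a = 20

Rows 1 and 3 both sum to 71, so that's the common total.
Row 4 has 25 + 15 + 23 + 20 − 19 = 64; the blank must be 71 − 64 = 7.
Column 5 has 5 + 28 + 5 + 7 + 5 = 50; the blank must be 71 − 50 = 21.
Row 5 has 10 + 10 + 14 + 21 + 3 = 58; the blank must be 71 − 58 = 13.
Column 2 has 20 + 14 + 15 + 10 − 8 = 51; the blank must be 71 − 51 = 20.
Row 2 has 8 + 20 + 19 + 28 − 16 = 59; the blank must be 71 − 59 = 12.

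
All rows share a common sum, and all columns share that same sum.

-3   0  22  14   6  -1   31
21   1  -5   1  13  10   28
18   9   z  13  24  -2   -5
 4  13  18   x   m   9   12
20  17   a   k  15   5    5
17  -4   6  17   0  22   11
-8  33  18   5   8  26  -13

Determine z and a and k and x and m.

z = 12, a = -2, k = 9, x = 10, m = 3

Rows 1 and 2 both sum to 69, so that's the common total.
Column 5 has 6 + 13 + 24 + 15 + 0 + 8 = 66; the blank must be 69 − 66 = 3.
Row 4 has 4 + 13 + 18 + 3 + 9 + 12 = 59; the blank must be 69 − 59 = 10.
Column 4 has 14 + 1 + 13 + 10 + 17 + 5 = 60; the blank must be 69 − 60 = 9.
Row 5 has 20 + 17 + 9 + 15 + 5 + 5 = 71; the blank must be 69 − 71 = -2.
Row 3 has 18 + 9 + 13 + 24 − 2 − 5 = 57; the blank must be 69 − 57 = 12.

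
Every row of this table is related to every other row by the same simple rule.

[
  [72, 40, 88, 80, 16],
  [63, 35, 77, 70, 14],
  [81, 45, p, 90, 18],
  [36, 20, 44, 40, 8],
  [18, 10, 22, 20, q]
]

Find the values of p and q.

p = 99, q = 4

Each row is a constant multiple of every other row — this is a multiplication table with the headers hidden.
Row 3 is 81/72 = 9/8 times row 1, so its entry in column 3 is 88 × 9/8 = 99.
Row 5 is 18/72 = 1/4 times row 1, so its entry in column 5 is 16 × 1/4 = 4.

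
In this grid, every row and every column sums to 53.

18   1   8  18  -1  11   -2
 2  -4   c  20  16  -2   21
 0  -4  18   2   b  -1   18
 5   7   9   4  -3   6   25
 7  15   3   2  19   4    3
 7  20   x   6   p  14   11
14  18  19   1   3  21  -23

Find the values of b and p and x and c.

The known cells in row 2 total 53, leaving 53 − 53 = 0 for the blank.
The known cells in row 3 total 33, leaving 53 − 33 = 20 for the blank.
The known cells in column 5 total 54, leaving 53 − 54 = -1 for the blank.
The known cells in row 6 total 57, leaving 53 − 57 = -4 for the blank.

b = 20, p = -1, x = -4, c = 0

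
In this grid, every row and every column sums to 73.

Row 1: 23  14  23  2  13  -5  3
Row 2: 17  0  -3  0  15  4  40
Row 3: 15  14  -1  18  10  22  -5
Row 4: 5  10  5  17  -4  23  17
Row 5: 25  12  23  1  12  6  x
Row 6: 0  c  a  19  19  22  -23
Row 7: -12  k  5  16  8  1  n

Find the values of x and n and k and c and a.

x = -6, n = 47, k = 8, c = 15, a = 21

Row 5: 25 + 12 + 23 + 1 + 12 + 6 = 79, so its missing entry is 73 − 79 = -6.
Column 7: 3 + 40 − 5 + 17 − 6 − 23 = 26, so its missing entry is 73 − 26 = 47.
Row 7: -12 + 5 + 16 + 8 + 1 + 47 = 65, so its missing entry is 73 − 65 = 8.
Column 2: 14 + 0 + 14 + 10 + 12 + 8 = 58, so its missing entry is 73 − 58 = 15.
Row 6: 0 + 15 + 19 + 19 + 22 − 23 = 52, so its missing entry is 73 − 52 = 21.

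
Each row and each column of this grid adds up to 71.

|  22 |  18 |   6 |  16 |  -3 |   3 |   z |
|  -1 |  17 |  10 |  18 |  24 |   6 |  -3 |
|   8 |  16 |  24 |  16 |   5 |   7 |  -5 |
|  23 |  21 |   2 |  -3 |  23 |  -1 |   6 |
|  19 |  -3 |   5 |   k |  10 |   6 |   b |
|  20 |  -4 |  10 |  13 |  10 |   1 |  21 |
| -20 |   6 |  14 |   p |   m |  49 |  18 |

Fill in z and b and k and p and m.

z = 9, b = 25, k = 9, p = 2, m = 2

Column 5: -3 + 24 + 5 + 23 + 10 + 10 = 69, so its missing entry is 71 − 69 = 2.
Row 1: 22 + 18 + 6 + 16 − 3 + 3 = 62, so its missing entry is 71 − 62 = 9.
Column 7: 9 − 3 − 5 + 6 + 21 + 18 = 46, so its missing entry is 71 − 46 = 25.
Row 5: 19 − 3 + 5 + 10 + 6 + 25 = 62, so its missing entry is 71 − 62 = 9.
Row 7: -20 + 6 + 14 + 2 + 49 + 18 = 69, so its missing entry is 71 − 69 = 2.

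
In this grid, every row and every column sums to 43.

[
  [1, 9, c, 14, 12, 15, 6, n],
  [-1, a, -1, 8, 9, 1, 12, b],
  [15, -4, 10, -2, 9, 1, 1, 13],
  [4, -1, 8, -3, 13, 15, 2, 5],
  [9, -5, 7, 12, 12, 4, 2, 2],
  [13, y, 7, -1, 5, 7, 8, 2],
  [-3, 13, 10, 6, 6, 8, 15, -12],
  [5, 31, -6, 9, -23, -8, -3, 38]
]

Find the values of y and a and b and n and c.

The known cells in row 6 total 41, leaving 43 − 41 = 2 for the blank.
The known cells in column 2 total 45, leaving 43 − 45 = -2 for the blank.
The known cells in row 2 total 26, leaving 43 − 26 = 17 for the blank.
The known cells in column 8 total 65, leaving 43 − 65 = -22 for the blank.
The known cells in row 1 total 35, leaving 43 − 35 = 8 for the blank.

y = 2, a = -2, b = 17, n = -22, c = 8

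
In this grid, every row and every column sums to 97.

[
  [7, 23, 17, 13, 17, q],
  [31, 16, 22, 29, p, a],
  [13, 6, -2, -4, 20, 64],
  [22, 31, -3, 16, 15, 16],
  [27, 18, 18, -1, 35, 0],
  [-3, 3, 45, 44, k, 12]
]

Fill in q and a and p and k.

The known cells in row 6 total 101, leaving 97 − 101 = -4 for the blank.
The known cells in column 5 total 83, leaving 97 − 83 = 14 for the blank.
The known cells in row 1 total 77, leaving 97 − 77 = 20 for the blank.
The known cells in row 2 total 112, leaving 97 − 112 = -15 for the blank.

q = 20, a = -15, p = 14, k = -4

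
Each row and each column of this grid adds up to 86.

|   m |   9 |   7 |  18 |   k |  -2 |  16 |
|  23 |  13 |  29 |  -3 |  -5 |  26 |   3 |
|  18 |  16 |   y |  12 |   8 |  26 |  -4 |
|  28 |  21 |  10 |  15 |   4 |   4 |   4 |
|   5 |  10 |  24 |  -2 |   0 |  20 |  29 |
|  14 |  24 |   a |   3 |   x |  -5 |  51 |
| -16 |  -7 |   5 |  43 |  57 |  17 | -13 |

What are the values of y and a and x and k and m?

The known cells in column 1 total 72, leaving 86 − 72 = 14 for the blank.
The known cells in row 1 total 62, leaving 86 − 62 = 24 for the blank.
The known cells in column 5 total 88, leaving 86 − 88 = -2 for the blank.
The known cells in row 3 total 76, leaving 86 − 76 = 10 for the blank.
The known cells in row 6 total 85, leaving 86 − 85 = 1 for the blank.

y = 10, a = 1, x = -2, k = 24, m = 14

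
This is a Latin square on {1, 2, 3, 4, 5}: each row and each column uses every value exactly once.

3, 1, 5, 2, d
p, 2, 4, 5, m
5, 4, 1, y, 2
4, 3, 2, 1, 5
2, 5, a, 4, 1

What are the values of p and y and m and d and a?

p = 1, y = 3, m = 3, d = 4, a = 3

Cell (1,5): row 1 already has {1, 2, 3, 5} → 4.
At (row 2, col 5): column 5 already has {1, 2, 4, 5}, so the value is 3.
Cell (5,3): row 5 already has {1, 2, 4, 5} → 3.
For row 3, column 4: row 3 already has {1, 2, 4, 5}; that leaves 3.
For row 2, column 1: row 2 already has {2, 3, 4, 5}; that leaves 1.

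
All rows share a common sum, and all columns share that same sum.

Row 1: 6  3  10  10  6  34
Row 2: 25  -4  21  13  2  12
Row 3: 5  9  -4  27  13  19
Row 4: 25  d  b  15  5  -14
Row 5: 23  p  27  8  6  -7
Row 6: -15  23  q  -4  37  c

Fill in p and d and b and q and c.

Rows 1 and 2 both sum to 69, so that's the common total.
The known cells in column 6 total 44, leaving 69 − 44 = 25 for the blank.
The known cells in row 5 total 57, leaving 69 − 57 = 12 for the blank.
The known cells in column 2 total 43, leaving 69 − 43 = 26 for the blank.
The known cells in row 4 total 57, leaving 69 − 57 = 12 for the blank.
The known cells in row 6 total 66, leaving 69 − 66 = 3 for the blank.

p = 12, d = 26, b = 12, q = 3, c = 25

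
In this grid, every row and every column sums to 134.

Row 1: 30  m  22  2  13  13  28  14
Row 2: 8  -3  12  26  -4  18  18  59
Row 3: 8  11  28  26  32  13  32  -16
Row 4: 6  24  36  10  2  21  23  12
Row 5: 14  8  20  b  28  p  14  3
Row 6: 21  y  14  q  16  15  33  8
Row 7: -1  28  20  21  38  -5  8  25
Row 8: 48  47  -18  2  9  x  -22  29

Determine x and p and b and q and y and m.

x = 39, p = 20, b = 27, q = 20, y = 7, m = 12

Row 1: 30 + 22 + 2 + 13 + 13 + 28 + 14 = 122, so its missing entry is 134 − 122 = 12.
Column 2: 12 − 3 + 11 + 24 + 8 + 28 + 47 = 127, so its missing entry is 134 − 127 = 7.
Row 6: 21 + 7 + 14 + 16 + 15 + 33 + 8 = 114, so its missing entry is 134 − 114 = 20.
Column 4: 2 + 26 + 26 + 10 + 20 + 21 + 2 = 107, so its missing entry is 134 − 107 = 27.
Row 5: 14 + 8 + 20 + 27 + 28 + 14 + 3 = 114, so its missing entry is 134 − 114 = 20.
Row 8: 48 + 47 − 18 + 2 + 9 − 22 + 29 = 95, so its missing entry is 134 − 95 = 39.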